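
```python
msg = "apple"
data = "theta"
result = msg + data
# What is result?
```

Trace (tracking result):
msg = 'apple'  # -> msg = 'apple'
data = 'theta'  # -> data = 'theta'
result = msg + data  # -> result = 'appletheta'

Answer: 'appletheta'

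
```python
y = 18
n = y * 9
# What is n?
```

Answer: 162

Derivation:
Trace (tracking n):
y = 18  # -> y = 18
n = y * 9  # -> n = 162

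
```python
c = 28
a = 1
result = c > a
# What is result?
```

Answer: True

Derivation:
Trace (tracking result):
c = 28  # -> c = 28
a = 1  # -> a = 1
result = c > a  # -> result = True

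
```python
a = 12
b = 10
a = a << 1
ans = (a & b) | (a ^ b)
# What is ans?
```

Answer: 26

Derivation:
Trace (tracking ans):
a = 12  # -> a = 12
b = 10  # -> b = 10
a = a << 1  # -> a = 24
ans = a & b | a ^ b  # -> ans = 26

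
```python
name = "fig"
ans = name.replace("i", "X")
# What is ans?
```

Trace (tracking ans):
name = 'fig'  # -> name = 'fig'
ans = name.replace('i', 'X')  # -> ans = 'fXg'

Answer: 'fXg'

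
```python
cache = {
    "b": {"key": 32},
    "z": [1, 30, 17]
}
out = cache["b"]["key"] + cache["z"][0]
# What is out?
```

Trace (tracking out):
cache = {'b': {'key': 32}, 'z': [1, 30, 17]}  # -> cache = {'b': {'key': 32}, 'z': [1, 30, 17]}
out = cache['b']['key'] + cache['z'][0]  # -> out = 33

Answer: 33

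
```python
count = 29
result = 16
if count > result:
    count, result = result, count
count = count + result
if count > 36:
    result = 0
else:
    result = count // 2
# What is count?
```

Answer: 45

Derivation:
Trace (tracking count):
count = 29  # -> count = 29
result = 16  # -> result = 16
if count > result:  # condition is True
    count, result = (result, count)  # -> count = 16, result = 29
count = count + result  # -> count = 45
if count > 36:  # condition is True
    result = 0  # -> result = 0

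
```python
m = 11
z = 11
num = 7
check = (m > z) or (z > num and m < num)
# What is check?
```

Trace (tracking check):
m = 11  # -> m = 11
z = 11  # -> z = 11
num = 7  # -> num = 7
check = m > z or (z > num and m < num)  # -> check = False

Answer: False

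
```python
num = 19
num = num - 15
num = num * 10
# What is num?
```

Trace (tracking num):
num = 19  # -> num = 19
num = num - 15  # -> num = 4
num = num * 10  # -> num = 40

Answer: 40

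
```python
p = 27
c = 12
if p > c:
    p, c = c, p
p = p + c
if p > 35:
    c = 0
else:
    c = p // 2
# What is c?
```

Answer: 0

Derivation:
Trace (tracking c):
p = 27  # -> p = 27
c = 12  # -> c = 12
if p > c:  # condition is True
    p, c = (c, p)  # -> p = 12, c = 27
p = p + c  # -> p = 39
if p > 35:  # condition is True
    c = 0  # -> c = 0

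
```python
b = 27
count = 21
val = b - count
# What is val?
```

Answer: 6

Derivation:
Trace (tracking val):
b = 27  # -> b = 27
count = 21  # -> count = 21
val = b - count  # -> val = 6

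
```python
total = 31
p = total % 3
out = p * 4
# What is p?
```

Answer: 1

Derivation:
Trace (tracking p):
total = 31  # -> total = 31
p = total % 3  # -> p = 1
out = p * 4  # -> out = 4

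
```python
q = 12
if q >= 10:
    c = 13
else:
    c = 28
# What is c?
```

Trace (tracking c):
q = 12  # -> q = 12
if q >= 10:  # condition is True
    c = 13  # -> c = 13

Answer: 13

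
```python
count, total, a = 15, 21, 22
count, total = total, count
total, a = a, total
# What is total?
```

Trace (tracking total):
count, total, a = (15, 21, 22)  # -> count = 15, total = 21, a = 22
count, total = (total, count)  # -> count = 21, total = 15
total, a = (a, total)  # -> total = 22, a = 15

Answer: 22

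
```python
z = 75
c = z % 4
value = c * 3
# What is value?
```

Trace (tracking value):
z = 75  # -> z = 75
c = z % 4  # -> c = 3
value = c * 3  # -> value = 9

Answer: 9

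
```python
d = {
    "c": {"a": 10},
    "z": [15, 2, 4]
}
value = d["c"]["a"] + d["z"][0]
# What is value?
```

Trace (tracking value):
d = {'c': {'a': 10}, 'z': [15, 2, 4]}  # -> d = {'c': {'a': 10}, 'z': [15, 2, 4]}
value = d['c']['a'] + d['z'][0]  # -> value = 25

Answer: 25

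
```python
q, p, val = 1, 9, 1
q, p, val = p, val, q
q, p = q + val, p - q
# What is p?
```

Trace (tracking p):
q, p, val = (1, 9, 1)  # -> q = 1, p = 9, val = 1
q, p, val = (p, val, q)  # -> q = 9, p = 1, val = 1
q, p = (q + val, p - q)  # -> q = 10, p = -8

Answer: -8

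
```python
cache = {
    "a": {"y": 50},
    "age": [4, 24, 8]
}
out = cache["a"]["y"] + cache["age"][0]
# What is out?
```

Trace (tracking out):
cache = {'a': {'y': 50}, 'age': [4, 24, 8]}  # -> cache = {'a': {'y': 50}, 'age': [4, 24, 8]}
out = cache['a']['y'] + cache['age'][0]  # -> out = 54

Answer: 54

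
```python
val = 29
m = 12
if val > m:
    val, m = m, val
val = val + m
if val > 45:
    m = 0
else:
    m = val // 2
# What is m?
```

Answer: 20

Derivation:
Trace (tracking m):
val = 29  # -> val = 29
m = 12  # -> m = 12
if val > m:  # condition is True
    val, m = (m, val)  # -> val = 12, m = 29
val = val + m  # -> val = 41
if val > 45:  # condition is False
else:
    m = val // 2  # -> m = 20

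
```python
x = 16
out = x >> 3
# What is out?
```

Trace (tracking out):
x = 16  # -> x = 16
out = x >> 3  # -> out = 2

Answer: 2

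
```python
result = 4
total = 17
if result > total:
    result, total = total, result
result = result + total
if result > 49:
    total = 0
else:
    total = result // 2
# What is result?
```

Answer: 21

Derivation:
Trace (tracking result):
result = 4  # -> result = 4
total = 17  # -> total = 17
if result > total:  # condition is False
result = result + total  # -> result = 21
if result > 49:  # condition is False
else:
    total = result // 2  # -> total = 10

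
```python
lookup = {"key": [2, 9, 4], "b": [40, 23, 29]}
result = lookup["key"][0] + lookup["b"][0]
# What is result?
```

Answer: 42

Derivation:
Trace (tracking result):
lookup = {'key': [2, 9, 4], 'b': [40, 23, 29]}  # -> lookup = {'key': [2, 9, 4], 'b': [40, 23, 29]}
result = lookup['key'][0] + lookup['b'][0]  # -> result = 42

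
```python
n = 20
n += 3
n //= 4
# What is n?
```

Answer: 5

Derivation:
Trace (tracking n):
n = 20  # -> n = 20
n += 3  # -> n = 23
n //= 4  # -> n = 5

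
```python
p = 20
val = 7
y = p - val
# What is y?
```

Trace (tracking y):
p = 20  # -> p = 20
val = 7  # -> val = 7
y = p - val  # -> y = 13

Answer: 13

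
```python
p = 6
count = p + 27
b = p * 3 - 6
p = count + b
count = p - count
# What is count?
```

Trace (tracking count):
p = 6  # -> p = 6
count = p + 27  # -> count = 33
b = p * 3 - 6  # -> b = 12
p = count + b  # -> p = 45
count = p - count  # -> count = 12

Answer: 12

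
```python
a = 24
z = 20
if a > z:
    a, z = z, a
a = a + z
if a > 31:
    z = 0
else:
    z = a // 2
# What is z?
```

Trace (tracking z):
a = 24  # -> a = 24
z = 20  # -> z = 20
if a > z:  # condition is True
    a, z = (z, a)  # -> a = 20, z = 24
a = a + z  # -> a = 44
if a > 31:  # condition is True
    z = 0  # -> z = 0

Answer: 0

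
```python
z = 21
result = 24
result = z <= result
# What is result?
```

Answer: True

Derivation:
Trace (tracking result):
z = 21  # -> z = 21
result = 24  # -> result = 24
result = z <= result  # -> result = True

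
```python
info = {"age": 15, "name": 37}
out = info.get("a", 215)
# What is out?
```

Trace (tracking out):
info = {'age': 15, 'name': 37}  # -> info = {'age': 15, 'name': 37}
out = info.get('a', 215)  # -> out = 215

Answer: 215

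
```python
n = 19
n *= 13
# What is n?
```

Answer: 247

Derivation:
Trace (tracking n):
n = 19  # -> n = 19
n *= 13  # -> n = 247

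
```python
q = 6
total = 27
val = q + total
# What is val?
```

Trace (tracking val):
q = 6  # -> q = 6
total = 27  # -> total = 27
val = q + total  # -> val = 33

Answer: 33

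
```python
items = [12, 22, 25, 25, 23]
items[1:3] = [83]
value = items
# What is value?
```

Trace (tracking value):
items = [12, 22, 25, 25, 23]  # -> items = [12, 22, 25, 25, 23]
items[1:3] = [83]  # -> items = [12, 83, 25, 23]
value = items  # -> value = [12, 83, 25, 23]

Answer: [12, 83, 25, 23]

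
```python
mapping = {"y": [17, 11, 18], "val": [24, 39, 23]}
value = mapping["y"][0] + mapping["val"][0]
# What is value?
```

Answer: 41

Derivation:
Trace (tracking value):
mapping = {'y': [17, 11, 18], 'val': [24, 39, 23]}  # -> mapping = {'y': [17, 11, 18], 'val': [24, 39, 23]}
value = mapping['y'][0] + mapping['val'][0]  # -> value = 41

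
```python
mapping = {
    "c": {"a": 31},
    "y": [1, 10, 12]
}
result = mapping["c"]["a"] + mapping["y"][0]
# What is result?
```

Trace (tracking result):
mapping = {'c': {'a': 31}, 'y': [1, 10, 12]}  # -> mapping = {'c': {'a': 31}, 'y': [1, 10, 12]}
result = mapping['c']['a'] + mapping['y'][0]  # -> result = 32

Answer: 32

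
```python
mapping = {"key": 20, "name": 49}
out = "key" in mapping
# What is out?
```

Answer: True

Derivation:
Trace (tracking out):
mapping = {'key': 20, 'name': 49}  # -> mapping = {'key': 20, 'name': 49}
out = 'key' in mapping  # -> out = True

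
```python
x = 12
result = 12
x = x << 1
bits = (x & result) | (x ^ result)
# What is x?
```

Trace (tracking x):
x = 12  # -> x = 12
result = 12  # -> result = 12
x = x << 1  # -> x = 24
bits = x & result | x ^ result  # -> bits = 28

Answer: 24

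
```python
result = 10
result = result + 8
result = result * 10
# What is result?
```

Trace (tracking result):
result = 10  # -> result = 10
result = result + 8  # -> result = 18
result = result * 10  # -> result = 180

Answer: 180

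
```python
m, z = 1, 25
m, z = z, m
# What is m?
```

Trace (tracking m):
m, z = (1, 25)  # -> m = 1, z = 25
m, z = (z, m)  # -> m = 25, z = 1

Answer: 25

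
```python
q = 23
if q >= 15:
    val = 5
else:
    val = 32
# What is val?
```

Answer: 5

Derivation:
Trace (tracking val):
q = 23  # -> q = 23
if q >= 15:  # condition is True
    val = 5  # -> val = 5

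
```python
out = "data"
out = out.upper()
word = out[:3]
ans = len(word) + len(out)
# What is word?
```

Answer: 'DAT'

Derivation:
Trace (tracking word):
out = 'data'  # -> out = 'data'
out = out.upper()  # -> out = 'DATA'
word = out[:3]  # -> word = 'DAT'
ans = len(word) + len(out)  # -> ans = 7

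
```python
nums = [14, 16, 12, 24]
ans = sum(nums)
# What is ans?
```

Trace (tracking ans):
nums = [14, 16, 12, 24]  # -> nums = [14, 16, 12, 24]
ans = sum(nums)  # -> ans = 66

Answer: 66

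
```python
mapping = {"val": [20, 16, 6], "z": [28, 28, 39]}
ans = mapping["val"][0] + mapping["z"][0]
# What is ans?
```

Answer: 48

Derivation:
Trace (tracking ans):
mapping = {'val': [20, 16, 6], 'z': [28, 28, 39]}  # -> mapping = {'val': [20, 16, 6], 'z': [28, 28, 39]}
ans = mapping['val'][0] + mapping['z'][0]  # -> ans = 48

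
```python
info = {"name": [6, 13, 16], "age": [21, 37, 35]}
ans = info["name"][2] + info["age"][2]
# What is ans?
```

Trace (tracking ans):
info = {'name': [6, 13, 16], 'age': [21, 37, 35]}  # -> info = {'name': [6, 13, 16], 'age': [21, 37, 35]}
ans = info['name'][2] + info['age'][2]  # -> ans = 51

Answer: 51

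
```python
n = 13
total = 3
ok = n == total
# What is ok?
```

Trace (tracking ok):
n = 13  # -> n = 13
total = 3  # -> total = 3
ok = n == total  # -> ok = False

Answer: False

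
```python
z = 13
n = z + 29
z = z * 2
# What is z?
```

Trace (tracking z):
z = 13  # -> z = 13
n = z + 29  # -> n = 42
z = z * 2  # -> z = 26

Answer: 26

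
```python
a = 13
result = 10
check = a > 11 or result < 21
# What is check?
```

Answer: True

Derivation:
Trace (tracking check):
a = 13  # -> a = 13
result = 10  # -> result = 10
check = a > 11 or result < 21  # -> check = True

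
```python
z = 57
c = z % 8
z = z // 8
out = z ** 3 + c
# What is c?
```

Answer: 1

Derivation:
Trace (tracking c):
z = 57  # -> z = 57
c = z % 8  # -> c = 1
z = z // 8  # -> z = 7
out = z ** 3 + c  # -> out = 344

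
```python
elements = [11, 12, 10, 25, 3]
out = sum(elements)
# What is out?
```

Trace (tracking out):
elements = [11, 12, 10, 25, 3]  # -> elements = [11, 12, 10, 25, 3]
out = sum(elements)  # -> out = 61

Answer: 61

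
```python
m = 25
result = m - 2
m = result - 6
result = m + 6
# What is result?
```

Answer: 23

Derivation:
Trace (tracking result):
m = 25  # -> m = 25
result = m - 2  # -> result = 23
m = result - 6  # -> m = 17
result = m + 6  # -> result = 23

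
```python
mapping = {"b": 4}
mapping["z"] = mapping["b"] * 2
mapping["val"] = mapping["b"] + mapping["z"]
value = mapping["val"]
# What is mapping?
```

Trace (tracking mapping):
mapping = {'b': 4}  # -> mapping = {'b': 4}
mapping['z'] = mapping['b'] * 2  # -> mapping = {'b': 4, 'z': 8}
mapping['val'] = mapping['b'] + mapping['z']  # -> mapping = {'b': 4, 'z': 8, 'val': 12}
value = mapping['val']  # -> value = 12

Answer: {'b': 4, 'z': 8, 'val': 12}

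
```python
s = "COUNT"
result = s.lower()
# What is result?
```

Trace (tracking result):
s = 'COUNT'  # -> s = 'COUNT'
result = s.lower()  # -> result = 'count'

Answer: 'count'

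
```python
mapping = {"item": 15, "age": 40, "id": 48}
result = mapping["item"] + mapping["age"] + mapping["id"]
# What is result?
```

Answer: 103

Derivation:
Trace (tracking result):
mapping = {'item': 15, 'age': 40, 'id': 48}  # -> mapping = {'item': 15, 'age': 40, 'id': 48}
result = mapping['item'] + mapping['age'] + mapping['id']  # -> result = 103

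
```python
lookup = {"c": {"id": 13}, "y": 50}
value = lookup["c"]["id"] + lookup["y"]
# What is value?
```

Trace (tracking value):
lookup = {'c': {'id': 13}, 'y': 50}  # -> lookup = {'c': {'id': 13}, 'y': 50}
value = lookup['c']['id'] + lookup['y']  # -> value = 63

Answer: 63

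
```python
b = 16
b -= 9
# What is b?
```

Trace (tracking b):
b = 16  # -> b = 16
b -= 9  # -> b = 7

Answer: 7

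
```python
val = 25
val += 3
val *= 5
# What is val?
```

Trace (tracking val):
val = 25  # -> val = 25
val += 3  # -> val = 28
val *= 5  # -> val = 140

Answer: 140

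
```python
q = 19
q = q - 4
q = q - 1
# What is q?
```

Trace (tracking q):
q = 19  # -> q = 19
q = q - 4  # -> q = 15
q = q - 1  # -> q = 14

Answer: 14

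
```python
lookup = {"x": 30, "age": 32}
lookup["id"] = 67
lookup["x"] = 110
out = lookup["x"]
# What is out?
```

Trace (tracking out):
lookup = {'x': 30, 'age': 32}  # -> lookup = {'x': 30, 'age': 32}
lookup['id'] = 67  # -> lookup = {'x': 30, 'age': 32, 'id': 67}
lookup['x'] = 110  # -> lookup = {'x': 110, 'age': 32, 'id': 67}
out = lookup['x']  # -> out = 110

Answer: 110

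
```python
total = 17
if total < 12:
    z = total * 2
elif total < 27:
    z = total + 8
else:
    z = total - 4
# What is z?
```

Answer: 25

Derivation:
Trace (tracking z):
total = 17  # -> total = 17
if total < 12:  # condition is False
elif total < 27:  # condition is True
    z = total + 8  # -> z = 25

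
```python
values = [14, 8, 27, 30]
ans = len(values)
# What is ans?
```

Trace (tracking ans):
values = [14, 8, 27, 30]  # -> values = [14, 8, 27, 30]
ans = len(values)  # -> ans = 4

Answer: 4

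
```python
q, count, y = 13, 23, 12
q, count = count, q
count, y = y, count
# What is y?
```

Trace (tracking y):
q, count, y = (13, 23, 12)  # -> q = 13, count = 23, y = 12
q, count = (count, q)  # -> q = 23, count = 13
count, y = (y, count)  # -> count = 12, y = 13

Answer: 13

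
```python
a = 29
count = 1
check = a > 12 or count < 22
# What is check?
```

Trace (tracking check):
a = 29  # -> a = 29
count = 1  # -> count = 1
check = a > 12 or count < 22  # -> check = True

Answer: True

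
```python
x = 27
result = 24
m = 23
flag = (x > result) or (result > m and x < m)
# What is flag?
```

Answer: True

Derivation:
Trace (tracking flag):
x = 27  # -> x = 27
result = 24  # -> result = 24
m = 23  # -> m = 23
flag = x > result or (result > m and x < m)  # -> flag = True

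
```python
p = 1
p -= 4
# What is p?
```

Answer: -3

Derivation:
Trace (tracking p):
p = 1  # -> p = 1
p -= 4  # -> p = -3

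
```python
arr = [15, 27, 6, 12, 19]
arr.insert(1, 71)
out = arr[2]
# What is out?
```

Trace (tracking out):
arr = [15, 27, 6, 12, 19]  # -> arr = [15, 27, 6, 12, 19]
arr.insert(1, 71)  # -> arr = [15, 71, 27, 6, 12, 19]
out = arr[2]  # -> out = 27

Answer: 27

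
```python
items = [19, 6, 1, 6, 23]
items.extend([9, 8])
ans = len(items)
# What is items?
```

Trace (tracking items):
items = [19, 6, 1, 6, 23]  # -> items = [19, 6, 1, 6, 23]
items.extend([9, 8])  # -> items = [19, 6, 1, 6, 23, 9, 8]
ans = len(items)  # -> ans = 7

Answer: [19, 6, 1, 6, 23, 9, 8]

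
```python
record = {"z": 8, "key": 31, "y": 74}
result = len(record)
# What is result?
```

Answer: 3

Derivation:
Trace (tracking result):
record = {'z': 8, 'key': 31, 'y': 74}  # -> record = {'z': 8, 'key': 31, 'y': 74}
result = len(record)  # -> result = 3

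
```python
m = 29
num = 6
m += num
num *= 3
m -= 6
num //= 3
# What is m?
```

Trace (tracking m):
m = 29  # -> m = 29
num = 6  # -> num = 6
m += num  # -> m = 35
num *= 3  # -> num = 18
m -= 6  # -> m = 29
num //= 3  # -> num = 6

Answer: 29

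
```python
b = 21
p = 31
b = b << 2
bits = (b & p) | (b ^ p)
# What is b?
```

Answer: 84

Derivation:
Trace (tracking b):
b = 21  # -> b = 21
p = 31  # -> p = 31
b = b << 2  # -> b = 84
bits = b & p | b ^ p  # -> bits = 95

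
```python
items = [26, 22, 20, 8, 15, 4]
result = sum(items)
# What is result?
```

Trace (tracking result):
items = [26, 22, 20, 8, 15, 4]  # -> items = [26, 22, 20, 8, 15, 4]
result = sum(items)  # -> result = 95

Answer: 95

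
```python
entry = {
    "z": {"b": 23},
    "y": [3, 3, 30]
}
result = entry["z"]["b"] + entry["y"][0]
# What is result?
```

Trace (tracking result):
entry = {'z': {'b': 23}, 'y': [3, 3, 30]}  # -> entry = {'z': {'b': 23}, 'y': [3, 3, 30]}
result = entry['z']['b'] + entry['y'][0]  # -> result = 26

Answer: 26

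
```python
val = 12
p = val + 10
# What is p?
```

Answer: 22

Derivation:
Trace (tracking p):
val = 12  # -> val = 12
p = val + 10  # -> p = 22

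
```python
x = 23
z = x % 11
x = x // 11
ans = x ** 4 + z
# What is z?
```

Answer: 1

Derivation:
Trace (tracking z):
x = 23  # -> x = 23
z = x % 11  # -> z = 1
x = x // 11  # -> x = 2
ans = x ** 4 + z  # -> ans = 17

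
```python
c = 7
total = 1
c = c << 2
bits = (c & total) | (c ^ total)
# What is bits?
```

Trace (tracking bits):
c = 7  # -> c = 7
total = 1  # -> total = 1
c = c << 2  # -> c = 28
bits = c & total | c ^ total  # -> bits = 29

Answer: 29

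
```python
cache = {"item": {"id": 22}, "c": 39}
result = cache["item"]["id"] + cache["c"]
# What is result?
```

Trace (tracking result):
cache = {'item': {'id': 22}, 'c': 39}  # -> cache = {'item': {'id': 22}, 'c': 39}
result = cache['item']['id'] + cache['c']  # -> result = 61

Answer: 61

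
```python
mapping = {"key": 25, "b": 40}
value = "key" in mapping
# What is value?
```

Trace (tracking value):
mapping = {'key': 25, 'b': 40}  # -> mapping = {'key': 25, 'b': 40}
value = 'key' in mapping  # -> value = True

Answer: True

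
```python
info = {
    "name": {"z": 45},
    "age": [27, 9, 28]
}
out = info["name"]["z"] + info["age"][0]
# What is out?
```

Trace (tracking out):
info = {'name': {'z': 45}, 'age': [27, 9, 28]}  # -> info = {'name': {'z': 45}, 'age': [27, 9, 28]}
out = info['name']['z'] + info['age'][0]  # -> out = 72

Answer: 72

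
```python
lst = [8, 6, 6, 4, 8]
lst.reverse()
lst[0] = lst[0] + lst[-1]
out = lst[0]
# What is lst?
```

Trace (tracking lst):
lst = [8, 6, 6, 4, 8]  # -> lst = [8, 6, 6, 4, 8]
lst.reverse()  # -> lst = [8, 4, 6, 6, 8]
lst[0] = lst[0] + lst[-1]  # -> lst = [16, 4, 6, 6, 8]
out = lst[0]  # -> out = 16

Answer: [16, 4, 6, 6, 8]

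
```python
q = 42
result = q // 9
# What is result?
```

Trace (tracking result):
q = 42  # -> q = 42
result = q // 9  # -> result = 4

Answer: 4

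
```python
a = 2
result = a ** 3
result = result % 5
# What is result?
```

Answer: 3

Derivation:
Trace (tracking result):
a = 2  # -> a = 2
result = a ** 3  # -> result = 8
result = result % 5  # -> result = 3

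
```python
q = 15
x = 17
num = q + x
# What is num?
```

Answer: 32

Derivation:
Trace (tracking num):
q = 15  # -> q = 15
x = 17  # -> x = 17
num = q + x  # -> num = 32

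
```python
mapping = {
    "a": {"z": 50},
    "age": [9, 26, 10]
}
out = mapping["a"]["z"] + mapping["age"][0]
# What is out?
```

Trace (tracking out):
mapping = {'a': {'z': 50}, 'age': [9, 26, 10]}  # -> mapping = {'a': {'z': 50}, 'age': [9, 26, 10]}
out = mapping['a']['z'] + mapping['age'][0]  # -> out = 59

Answer: 59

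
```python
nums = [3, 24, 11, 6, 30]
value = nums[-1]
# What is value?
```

Answer: 30

Derivation:
Trace (tracking value):
nums = [3, 24, 11, 6, 30]  # -> nums = [3, 24, 11, 6, 30]
value = nums[-1]  # -> value = 30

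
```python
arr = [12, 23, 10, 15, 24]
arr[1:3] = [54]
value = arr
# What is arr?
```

Trace (tracking arr):
arr = [12, 23, 10, 15, 24]  # -> arr = [12, 23, 10, 15, 24]
arr[1:3] = [54]  # -> arr = [12, 54, 15, 24]
value = arr  # -> value = [12, 54, 15, 24]

Answer: [12, 54, 15, 24]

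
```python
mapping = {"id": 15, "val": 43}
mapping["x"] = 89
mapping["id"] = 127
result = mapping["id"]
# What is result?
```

Trace (tracking result):
mapping = {'id': 15, 'val': 43}  # -> mapping = {'id': 15, 'val': 43}
mapping['x'] = 89  # -> mapping = {'id': 15, 'val': 43, 'x': 89}
mapping['id'] = 127  # -> mapping = {'id': 127, 'val': 43, 'x': 89}
result = mapping['id']  # -> result = 127

Answer: 127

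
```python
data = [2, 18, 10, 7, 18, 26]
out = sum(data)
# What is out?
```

Answer: 81

Derivation:
Trace (tracking out):
data = [2, 18, 10, 7, 18, 26]  # -> data = [2, 18, 10, 7, 18, 26]
out = sum(data)  # -> out = 81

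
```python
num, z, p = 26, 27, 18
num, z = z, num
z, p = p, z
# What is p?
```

Trace (tracking p):
num, z, p = (26, 27, 18)  # -> num = 26, z = 27, p = 18
num, z = (z, num)  # -> num = 27, z = 26
z, p = (p, z)  # -> z = 18, p = 26

Answer: 26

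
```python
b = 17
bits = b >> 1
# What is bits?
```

Trace (tracking bits):
b = 17  # -> b = 17
bits = b >> 1  # -> bits = 8

Answer: 8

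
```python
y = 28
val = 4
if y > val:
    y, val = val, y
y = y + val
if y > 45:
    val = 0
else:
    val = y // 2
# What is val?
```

Answer: 16

Derivation:
Trace (tracking val):
y = 28  # -> y = 28
val = 4  # -> val = 4
if y > val:  # condition is True
    y, val = (val, y)  # -> y = 4, val = 28
y = y + val  # -> y = 32
if y > 45:  # condition is False
else:
    val = y // 2  # -> val = 16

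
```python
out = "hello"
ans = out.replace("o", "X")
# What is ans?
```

Trace (tracking ans):
out = 'hello'  # -> out = 'hello'
ans = out.replace('o', 'X')  # -> ans = 'hellX'

Answer: 'hellX'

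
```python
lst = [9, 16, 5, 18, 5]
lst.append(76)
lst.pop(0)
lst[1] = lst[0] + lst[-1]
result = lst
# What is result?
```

Trace (tracking result):
lst = [9, 16, 5, 18, 5]  # -> lst = [9, 16, 5, 18, 5]
lst.append(76)  # -> lst = [9, 16, 5, 18, 5, 76]
lst.pop(0)  # -> lst = [16, 5, 18, 5, 76]
lst[1] = lst[0] + lst[-1]  # -> lst = [16, 92, 18, 5, 76]
result = lst  # -> result = [16, 92, 18, 5, 76]

Answer: [16, 92, 18, 5, 76]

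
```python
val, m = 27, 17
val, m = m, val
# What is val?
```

Answer: 17

Derivation:
Trace (tracking val):
val, m = (27, 17)  # -> val = 27, m = 17
val, m = (m, val)  # -> val = 17, m = 27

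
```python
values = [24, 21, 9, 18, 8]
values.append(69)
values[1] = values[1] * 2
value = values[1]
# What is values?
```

Answer: [24, 42, 9, 18, 8, 69]

Derivation:
Trace (tracking values):
values = [24, 21, 9, 18, 8]  # -> values = [24, 21, 9, 18, 8]
values.append(69)  # -> values = [24, 21, 9, 18, 8, 69]
values[1] = values[1] * 2  # -> values = [24, 42, 9, 18, 8, 69]
value = values[1]  # -> value = 42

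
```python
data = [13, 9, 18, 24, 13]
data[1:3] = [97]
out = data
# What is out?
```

Trace (tracking out):
data = [13, 9, 18, 24, 13]  # -> data = [13, 9, 18, 24, 13]
data[1:3] = [97]  # -> data = [13, 97, 24, 13]
out = data  # -> out = [13, 97, 24, 13]

Answer: [13, 97, 24, 13]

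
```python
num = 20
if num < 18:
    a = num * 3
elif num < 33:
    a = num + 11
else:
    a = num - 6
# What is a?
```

Trace (tracking a):
num = 20  # -> num = 20
if num < 18:  # condition is False
elif num < 33:  # condition is True
    a = num + 11  # -> a = 31

Answer: 31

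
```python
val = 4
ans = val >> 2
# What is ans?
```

Answer: 1

Derivation:
Trace (tracking ans):
val = 4  # -> val = 4
ans = val >> 2  # -> ans = 1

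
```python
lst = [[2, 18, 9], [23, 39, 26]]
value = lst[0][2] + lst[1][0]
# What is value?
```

Trace (tracking value):
lst = [[2, 18, 9], [23, 39, 26]]  # -> lst = [[2, 18, 9], [23, 39, 26]]
value = lst[0][2] + lst[1][0]  # -> value = 32

Answer: 32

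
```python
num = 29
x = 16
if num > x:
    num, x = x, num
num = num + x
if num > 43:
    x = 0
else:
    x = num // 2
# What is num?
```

Trace (tracking num):
num = 29  # -> num = 29
x = 16  # -> x = 16
if num > x:  # condition is True
    num, x = (x, num)  # -> num = 16, x = 29
num = num + x  # -> num = 45
if num > 43:  # condition is True
    x = 0  # -> x = 0

Answer: 45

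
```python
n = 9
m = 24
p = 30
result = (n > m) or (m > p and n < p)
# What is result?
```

Trace (tracking result):
n = 9  # -> n = 9
m = 24  # -> m = 24
p = 30  # -> p = 30
result = n > m or (m > p and n < p)  # -> result = False

Answer: False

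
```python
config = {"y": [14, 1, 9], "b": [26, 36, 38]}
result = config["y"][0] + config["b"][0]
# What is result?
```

Trace (tracking result):
config = {'y': [14, 1, 9], 'b': [26, 36, 38]}  # -> config = {'y': [14, 1, 9], 'b': [26, 36, 38]}
result = config['y'][0] + config['b'][0]  # -> result = 40

Answer: 40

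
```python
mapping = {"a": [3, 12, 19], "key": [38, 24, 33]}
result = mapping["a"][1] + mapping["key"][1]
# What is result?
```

Trace (tracking result):
mapping = {'a': [3, 12, 19], 'key': [38, 24, 33]}  # -> mapping = {'a': [3, 12, 19], 'key': [38, 24, 33]}
result = mapping['a'][1] + mapping['key'][1]  # -> result = 36

Answer: 36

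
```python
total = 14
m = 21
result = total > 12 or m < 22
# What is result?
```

Trace (tracking result):
total = 14  # -> total = 14
m = 21  # -> m = 21
result = total > 12 or m < 22  # -> result = True

Answer: True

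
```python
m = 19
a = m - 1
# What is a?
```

Trace (tracking a):
m = 19  # -> m = 19
a = m - 1  # -> a = 18

Answer: 18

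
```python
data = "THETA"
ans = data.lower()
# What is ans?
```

Answer: 'theta'

Derivation:
Trace (tracking ans):
data = 'THETA'  # -> data = 'THETA'
ans = data.lower()  # -> ans = 'theta'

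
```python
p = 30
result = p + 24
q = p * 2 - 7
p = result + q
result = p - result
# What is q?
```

Trace (tracking q):
p = 30  # -> p = 30
result = p + 24  # -> result = 54
q = p * 2 - 7  # -> q = 53
p = result + q  # -> p = 107
result = p - result  # -> result = 53

Answer: 53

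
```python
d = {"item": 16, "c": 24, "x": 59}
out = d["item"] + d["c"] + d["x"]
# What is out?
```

Trace (tracking out):
d = {'item': 16, 'c': 24, 'x': 59}  # -> d = {'item': 16, 'c': 24, 'x': 59}
out = d['item'] + d['c'] + d['x']  # -> out = 99

Answer: 99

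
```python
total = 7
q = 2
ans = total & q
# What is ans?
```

Answer: 2

Derivation:
Trace (tracking ans):
total = 7  # -> total = 7
q = 2  # -> q = 2
ans = total & q  # -> ans = 2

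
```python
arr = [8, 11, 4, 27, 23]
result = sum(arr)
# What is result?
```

Trace (tracking result):
arr = [8, 11, 4, 27, 23]  # -> arr = [8, 11, 4, 27, 23]
result = sum(arr)  # -> result = 73

Answer: 73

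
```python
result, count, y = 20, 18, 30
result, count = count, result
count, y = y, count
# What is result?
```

Answer: 18

Derivation:
Trace (tracking result):
result, count, y = (20, 18, 30)  # -> result = 20, count = 18, y = 30
result, count = (count, result)  # -> result = 18, count = 20
count, y = (y, count)  # -> count = 30, y = 20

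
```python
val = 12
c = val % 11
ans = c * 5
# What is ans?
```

Trace (tracking ans):
val = 12  # -> val = 12
c = val % 11  # -> c = 1
ans = c * 5  # -> ans = 5

Answer: 5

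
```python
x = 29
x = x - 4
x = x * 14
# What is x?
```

Trace (tracking x):
x = 29  # -> x = 29
x = x - 4  # -> x = 25
x = x * 14  # -> x = 350

Answer: 350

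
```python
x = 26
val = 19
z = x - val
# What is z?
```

Answer: 7

Derivation:
Trace (tracking z):
x = 26  # -> x = 26
val = 19  # -> val = 19
z = x - val  # -> z = 7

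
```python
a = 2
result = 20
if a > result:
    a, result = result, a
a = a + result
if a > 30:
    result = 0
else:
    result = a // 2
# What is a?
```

Trace (tracking a):
a = 2  # -> a = 2
result = 20  # -> result = 20
if a > result:  # condition is False
a = a + result  # -> a = 22
if a > 30:  # condition is False
else:
    result = a // 2  # -> result = 11

Answer: 22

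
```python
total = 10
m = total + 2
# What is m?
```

Answer: 12

Derivation:
Trace (tracking m):
total = 10  # -> total = 10
m = total + 2  # -> m = 12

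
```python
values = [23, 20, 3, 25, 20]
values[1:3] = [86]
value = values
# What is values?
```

Answer: [23, 86, 25, 20]

Derivation:
Trace (tracking values):
values = [23, 20, 3, 25, 20]  # -> values = [23, 20, 3, 25, 20]
values[1:3] = [86]  # -> values = [23, 86, 25, 20]
value = values  # -> value = [23, 86, 25, 20]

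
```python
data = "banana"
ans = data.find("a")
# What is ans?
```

Trace (tracking ans):
data = 'banana'  # -> data = 'banana'
ans = data.find('a')  # -> ans = 1

Answer: 1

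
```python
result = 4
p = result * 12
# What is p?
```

Trace (tracking p):
result = 4  # -> result = 4
p = result * 12  # -> p = 48

Answer: 48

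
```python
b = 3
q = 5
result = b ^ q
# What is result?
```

Trace (tracking result):
b = 3  # -> b = 3
q = 5  # -> q = 5
result = b ^ q  # -> result = 6

Answer: 6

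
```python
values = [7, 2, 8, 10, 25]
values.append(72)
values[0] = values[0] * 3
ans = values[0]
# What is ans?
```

Trace (tracking ans):
values = [7, 2, 8, 10, 25]  # -> values = [7, 2, 8, 10, 25]
values.append(72)  # -> values = [7, 2, 8, 10, 25, 72]
values[0] = values[0] * 3  # -> values = [21, 2, 8, 10, 25, 72]
ans = values[0]  # -> ans = 21

Answer: 21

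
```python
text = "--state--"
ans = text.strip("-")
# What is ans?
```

Answer: 'state'

Derivation:
Trace (tracking ans):
text = '--state--'  # -> text = '--state--'
ans = text.strip('-')  # -> ans = 'state'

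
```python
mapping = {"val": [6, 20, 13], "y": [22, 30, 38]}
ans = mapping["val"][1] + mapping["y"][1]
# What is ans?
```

Trace (tracking ans):
mapping = {'val': [6, 20, 13], 'y': [22, 30, 38]}  # -> mapping = {'val': [6, 20, 13], 'y': [22, 30, 38]}
ans = mapping['val'][1] + mapping['y'][1]  # -> ans = 50

Answer: 50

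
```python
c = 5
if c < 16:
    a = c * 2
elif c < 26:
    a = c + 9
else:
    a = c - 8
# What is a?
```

Trace (tracking a):
c = 5  # -> c = 5
if c < 16:  # condition is True
    a = c * 2  # -> a = 10

Answer: 10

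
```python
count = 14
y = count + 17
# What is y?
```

Trace (tracking y):
count = 14  # -> count = 14
y = count + 17  # -> y = 31

Answer: 31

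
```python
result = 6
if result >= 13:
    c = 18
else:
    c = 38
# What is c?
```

Trace (tracking c):
result = 6  # -> result = 6
if result >= 13:  # condition is False
else:
    c = 38  # -> c = 38

Answer: 38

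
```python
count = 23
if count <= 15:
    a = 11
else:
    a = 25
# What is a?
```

Trace (tracking a):
count = 23  # -> count = 23
if count <= 15:  # condition is False
else:
    a = 25  # -> a = 25

Answer: 25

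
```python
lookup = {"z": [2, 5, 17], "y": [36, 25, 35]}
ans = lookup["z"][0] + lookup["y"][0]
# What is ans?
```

Trace (tracking ans):
lookup = {'z': [2, 5, 17], 'y': [36, 25, 35]}  # -> lookup = {'z': [2, 5, 17], 'y': [36, 25, 35]}
ans = lookup['z'][0] + lookup['y'][0]  # -> ans = 38

Answer: 38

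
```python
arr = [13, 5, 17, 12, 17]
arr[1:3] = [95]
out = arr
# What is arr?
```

Answer: [13, 95, 12, 17]

Derivation:
Trace (tracking arr):
arr = [13, 5, 17, 12, 17]  # -> arr = [13, 5, 17, 12, 17]
arr[1:3] = [95]  # -> arr = [13, 95, 12, 17]
out = arr  # -> out = [13, 95, 12, 17]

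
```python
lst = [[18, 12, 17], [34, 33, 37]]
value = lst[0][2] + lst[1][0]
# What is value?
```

Trace (tracking value):
lst = [[18, 12, 17], [34, 33, 37]]  # -> lst = [[18, 12, 17], [34, 33, 37]]
value = lst[0][2] + lst[1][0]  # -> value = 51

Answer: 51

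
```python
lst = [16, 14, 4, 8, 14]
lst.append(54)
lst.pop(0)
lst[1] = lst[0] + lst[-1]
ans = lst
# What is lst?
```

Trace (tracking lst):
lst = [16, 14, 4, 8, 14]  # -> lst = [16, 14, 4, 8, 14]
lst.append(54)  # -> lst = [16, 14, 4, 8, 14, 54]
lst.pop(0)  # -> lst = [14, 4, 8, 14, 54]
lst[1] = lst[0] + lst[-1]  # -> lst = [14, 68, 8, 14, 54]
ans = lst  # -> ans = [14, 68, 8, 14, 54]

Answer: [14, 68, 8, 14, 54]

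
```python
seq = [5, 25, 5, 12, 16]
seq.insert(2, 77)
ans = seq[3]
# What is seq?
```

Trace (tracking seq):
seq = [5, 25, 5, 12, 16]  # -> seq = [5, 25, 5, 12, 16]
seq.insert(2, 77)  # -> seq = [5, 25, 77, 5, 12, 16]
ans = seq[3]  # -> ans = 5

Answer: [5, 25, 77, 5, 12, 16]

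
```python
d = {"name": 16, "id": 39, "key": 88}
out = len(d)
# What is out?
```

Answer: 3

Derivation:
Trace (tracking out):
d = {'name': 16, 'id': 39, 'key': 88}  # -> d = {'name': 16, 'id': 39, 'key': 88}
out = len(d)  # -> out = 3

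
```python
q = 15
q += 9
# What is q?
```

Trace (tracking q):
q = 15  # -> q = 15
q += 9  # -> q = 24

Answer: 24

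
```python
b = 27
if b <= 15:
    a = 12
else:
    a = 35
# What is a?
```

Trace (tracking a):
b = 27  # -> b = 27
if b <= 15:  # condition is False
else:
    a = 35  # -> a = 35

Answer: 35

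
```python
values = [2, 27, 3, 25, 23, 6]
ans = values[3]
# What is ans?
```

Trace (tracking ans):
values = [2, 27, 3, 25, 23, 6]  # -> values = [2, 27, 3, 25, 23, 6]
ans = values[3]  # -> ans = 25

Answer: 25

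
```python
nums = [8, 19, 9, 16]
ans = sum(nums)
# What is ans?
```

Answer: 52

Derivation:
Trace (tracking ans):
nums = [8, 19, 9, 16]  # -> nums = [8, 19, 9, 16]
ans = sum(nums)  # -> ans = 52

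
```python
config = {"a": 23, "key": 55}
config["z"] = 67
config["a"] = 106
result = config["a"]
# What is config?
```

Trace (tracking config):
config = {'a': 23, 'key': 55}  # -> config = {'a': 23, 'key': 55}
config['z'] = 67  # -> config = {'a': 23, 'key': 55, 'z': 67}
config['a'] = 106  # -> config = {'a': 106, 'key': 55, 'z': 67}
result = config['a']  # -> result = 106

Answer: {'a': 106, 'key': 55, 'z': 67}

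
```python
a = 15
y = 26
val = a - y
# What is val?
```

Answer: -11

Derivation:
Trace (tracking val):
a = 15  # -> a = 15
y = 26  # -> y = 26
val = a - y  # -> val = -11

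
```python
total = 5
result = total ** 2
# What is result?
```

Answer: 25

Derivation:
Trace (tracking result):
total = 5  # -> total = 5
result = total ** 2  # -> result = 25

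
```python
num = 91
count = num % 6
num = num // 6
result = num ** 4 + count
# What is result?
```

Trace (tracking result):
num = 91  # -> num = 91
count = num % 6  # -> count = 1
num = num // 6  # -> num = 15
result = num ** 4 + count  # -> result = 50626

Answer: 50626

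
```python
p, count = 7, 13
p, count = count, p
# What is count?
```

Answer: 7

Derivation:
Trace (tracking count):
p, count = (7, 13)  # -> p = 7, count = 13
p, count = (count, p)  # -> p = 13, count = 7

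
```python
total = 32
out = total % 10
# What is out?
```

Trace (tracking out):
total = 32  # -> total = 32
out = total % 10  # -> out = 2

Answer: 2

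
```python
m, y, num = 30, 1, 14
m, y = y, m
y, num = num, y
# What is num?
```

Answer: 30

Derivation:
Trace (tracking num):
m, y, num = (30, 1, 14)  # -> m = 30, y = 1, num = 14
m, y = (y, m)  # -> m = 1, y = 30
y, num = (num, y)  # -> y = 14, num = 30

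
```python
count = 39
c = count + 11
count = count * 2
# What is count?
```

Trace (tracking count):
count = 39  # -> count = 39
c = count + 11  # -> c = 50
count = count * 2  # -> count = 78

Answer: 78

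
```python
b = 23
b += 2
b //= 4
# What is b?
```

Trace (tracking b):
b = 23  # -> b = 23
b += 2  # -> b = 25
b //= 4  # -> b = 6

Answer: 6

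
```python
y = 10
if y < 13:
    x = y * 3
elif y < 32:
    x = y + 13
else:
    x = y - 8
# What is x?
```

Answer: 30

Derivation:
Trace (tracking x):
y = 10  # -> y = 10
if y < 13:  # condition is True
    x = y * 3  # -> x = 30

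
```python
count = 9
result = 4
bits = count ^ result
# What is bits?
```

Answer: 13

Derivation:
Trace (tracking bits):
count = 9  # -> count = 9
result = 4  # -> result = 4
bits = count ^ result  # -> bits = 13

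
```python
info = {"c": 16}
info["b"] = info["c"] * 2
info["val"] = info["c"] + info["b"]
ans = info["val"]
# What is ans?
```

Trace (tracking ans):
info = {'c': 16}  # -> info = {'c': 16}
info['b'] = info['c'] * 2  # -> info = {'c': 16, 'b': 32}
info['val'] = info['c'] + info['b']  # -> info = {'c': 16, 'b': 32, 'val': 48}
ans = info['val']  # -> ans = 48

Answer: 48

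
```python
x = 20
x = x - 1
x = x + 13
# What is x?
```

Trace (tracking x):
x = 20  # -> x = 20
x = x - 1  # -> x = 19
x = x + 13  # -> x = 32

Answer: 32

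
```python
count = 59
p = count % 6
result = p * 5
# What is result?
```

Trace (tracking result):
count = 59  # -> count = 59
p = count % 6  # -> p = 5
result = p * 5  # -> result = 25

Answer: 25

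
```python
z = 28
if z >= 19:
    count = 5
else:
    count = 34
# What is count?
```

Answer: 5

Derivation:
Trace (tracking count):
z = 28  # -> z = 28
if z >= 19:  # condition is True
    count = 5  # -> count = 5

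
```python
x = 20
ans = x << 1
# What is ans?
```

Trace (tracking ans):
x = 20  # -> x = 20
ans = x << 1  # -> ans = 40

Answer: 40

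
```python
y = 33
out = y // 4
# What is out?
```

Trace (tracking out):
y = 33  # -> y = 33
out = y // 4  # -> out = 8

Answer: 8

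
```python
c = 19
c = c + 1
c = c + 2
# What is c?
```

Answer: 22

Derivation:
Trace (tracking c):
c = 19  # -> c = 19
c = c + 1  # -> c = 20
c = c + 2  # -> c = 22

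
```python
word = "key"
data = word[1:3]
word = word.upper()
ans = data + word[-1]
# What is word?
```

Answer: 'KEY'

Derivation:
Trace (tracking word):
word = 'key'  # -> word = 'key'
data = word[1:3]  # -> data = 'ey'
word = word.upper()  # -> word = 'KEY'
ans = data + word[-1]  # -> ans = 'eyY'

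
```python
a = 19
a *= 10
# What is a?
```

Trace (tracking a):
a = 19  # -> a = 19
a *= 10  # -> a = 190

Answer: 190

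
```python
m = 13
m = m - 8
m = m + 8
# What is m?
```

Trace (tracking m):
m = 13  # -> m = 13
m = m - 8  # -> m = 5
m = m + 8  # -> m = 13

Answer: 13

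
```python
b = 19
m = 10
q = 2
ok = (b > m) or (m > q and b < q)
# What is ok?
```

Trace (tracking ok):
b = 19  # -> b = 19
m = 10  # -> m = 10
q = 2  # -> q = 2
ok = b > m or (m > q and b < q)  # -> ok = True

Answer: True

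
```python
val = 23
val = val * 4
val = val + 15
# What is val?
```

Trace (tracking val):
val = 23  # -> val = 23
val = val * 4  # -> val = 92
val = val + 15  # -> val = 107

Answer: 107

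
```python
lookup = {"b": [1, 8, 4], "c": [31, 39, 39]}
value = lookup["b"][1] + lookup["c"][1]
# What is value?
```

Trace (tracking value):
lookup = {'b': [1, 8, 4], 'c': [31, 39, 39]}  # -> lookup = {'b': [1, 8, 4], 'c': [31, 39, 39]}
value = lookup['b'][1] + lookup['c'][1]  # -> value = 47

Answer: 47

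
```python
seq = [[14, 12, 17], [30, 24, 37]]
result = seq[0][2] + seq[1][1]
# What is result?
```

Trace (tracking result):
seq = [[14, 12, 17], [30, 24, 37]]  # -> seq = [[14, 12, 17], [30, 24, 37]]
result = seq[0][2] + seq[1][1]  # -> result = 41

Answer: 41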